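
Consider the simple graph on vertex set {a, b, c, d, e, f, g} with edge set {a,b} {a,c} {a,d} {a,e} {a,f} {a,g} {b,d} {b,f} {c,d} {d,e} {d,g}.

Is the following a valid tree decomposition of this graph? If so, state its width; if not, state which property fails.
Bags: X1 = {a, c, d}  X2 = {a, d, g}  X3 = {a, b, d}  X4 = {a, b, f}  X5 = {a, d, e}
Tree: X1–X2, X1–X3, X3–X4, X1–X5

Vertex coverage: the bags together contain {a, b, c, d, e, f, g}, the full vertex set. Edge coverage: each edge of G has both endpoints in at least one bag. Running intersection: for every vertex, the bags containing it form a connected subtree. All three properties hold, so this is a valid tree decomposition of width max|bag| − 1 = 2, and hence tw(G) ≤ 2.

Yes; width 2.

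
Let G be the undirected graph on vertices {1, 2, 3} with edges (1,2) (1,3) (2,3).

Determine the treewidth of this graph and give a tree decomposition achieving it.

With just one bag of size 3, the width is 3 − 1 = 2, so tw(G) ≤ 2. Conversely, {1, 2, 3} is a clique of size 3, and the vertices of any clique must share a bag in every tree decomposition; so some bag has ≥ 3 vertices and tw(G) ≥ 2. Therefore the treewidth is 2.

Treewidth 2.
Bags: B1 = {1, 2, 3}
Tree: (single bag)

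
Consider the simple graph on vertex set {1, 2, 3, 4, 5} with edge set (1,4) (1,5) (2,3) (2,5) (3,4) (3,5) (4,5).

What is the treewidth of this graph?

2

A width-2 tree decomposition is:
Bags: B1 = {3, 4, 5}  B2 = {1, 4, 5}  B3 = {2, 3, 5}
Tree: B1–B2, B1–B3
The largest bag has 3 vertices, giving width 2; this decomposition certifies tw(G) ≤ 2. For the lower bound, the 3 vertices {1, 4, 5} are pairwise adjacent, and any tree decomposition puts a clique entirely inside one bag — forcing width ≥ 2. Therefore the treewidth is 2.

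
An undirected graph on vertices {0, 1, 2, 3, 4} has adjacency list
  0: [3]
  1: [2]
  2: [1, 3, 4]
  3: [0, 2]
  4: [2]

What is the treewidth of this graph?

1

A width-1 tree decomposition is:
Bags: B1 = {1, 2}  B2 = {2, 4}  B3 = {2, 3}  B4 = {0, 3}
Tree: B1–B2, B1–B3, B3–B4
Each bag holds 2 vertices, so the decomposition has width 1, which upper-bounds the treewidth. G has an edge, so its treewidth is at least 1. Therefore the treewidth is 1.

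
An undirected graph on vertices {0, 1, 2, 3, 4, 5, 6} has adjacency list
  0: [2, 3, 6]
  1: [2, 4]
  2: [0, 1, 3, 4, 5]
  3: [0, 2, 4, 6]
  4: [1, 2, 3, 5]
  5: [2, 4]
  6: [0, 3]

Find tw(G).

A width-2 tree decomposition is:
Bags: B1 = {2, 3, 4}  B2 = {0, 2, 3}  B3 = {2, 4, 5}  B4 = {1, 2, 4}  B5 = {0, 3, 6}
Tree: B1–B2, B1–B3, B1–B4, B2–B5
Every bag has size at most 3, so the width is 3 − 1 = 2 and tw(G) ≤ 2. On the other hand G contains the 3-clique {0, 2, 3}. A clique must lie in a single bag of any decomposition, so no decomposition can have width below 2. The upper and lower bounds meet at 2, so that is the treewidth.

2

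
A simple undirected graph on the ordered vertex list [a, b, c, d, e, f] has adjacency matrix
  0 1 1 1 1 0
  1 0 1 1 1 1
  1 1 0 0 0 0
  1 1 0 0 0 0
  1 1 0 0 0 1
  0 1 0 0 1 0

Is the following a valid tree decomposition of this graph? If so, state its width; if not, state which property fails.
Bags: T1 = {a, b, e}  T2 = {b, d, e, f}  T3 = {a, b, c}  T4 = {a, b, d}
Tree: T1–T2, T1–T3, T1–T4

A tree decomposition must satisfy three properties: every vertex lies in some bag; for every edge, both endpoints lie together in some bag; and for every vertex, the bags containing it form a connected subtree. Here bags containing vertex d are not connected in the tree, so the decomposition is invalid.

No — bags containing vertex d are not connected in the tree.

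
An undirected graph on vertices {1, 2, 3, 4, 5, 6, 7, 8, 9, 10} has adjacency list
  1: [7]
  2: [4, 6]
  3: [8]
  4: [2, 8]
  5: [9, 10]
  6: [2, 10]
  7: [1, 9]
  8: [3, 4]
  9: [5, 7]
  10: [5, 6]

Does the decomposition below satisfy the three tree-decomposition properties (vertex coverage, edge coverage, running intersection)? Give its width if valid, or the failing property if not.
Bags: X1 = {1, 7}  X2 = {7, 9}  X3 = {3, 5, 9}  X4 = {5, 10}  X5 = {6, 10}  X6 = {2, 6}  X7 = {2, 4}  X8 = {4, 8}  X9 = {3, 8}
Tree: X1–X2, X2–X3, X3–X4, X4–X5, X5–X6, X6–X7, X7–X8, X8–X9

A tree decomposition must satisfy three properties: every vertex lies in some bag; for every edge, both endpoints lie together in some bag; and for every vertex, the bags containing it form a connected subtree. Here bags containing vertex 3 are not connected in the tree, so the decomposition is invalid.

No — bags containing vertex 3 are not connected in the tree.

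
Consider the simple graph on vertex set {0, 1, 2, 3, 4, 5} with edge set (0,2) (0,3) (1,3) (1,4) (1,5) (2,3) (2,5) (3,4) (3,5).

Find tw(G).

A width-2 tree decomposition is:
Bags: B1 = {1, 3, 5}  B2 = {2, 3, 5}  B3 = {1, 3, 4}  B4 = {0, 2, 3}
Tree: B1–B2, B1–B3, B2–B4
Every bag has size at most 3, so the width is 3 − 1 = 2 and tw(G) ≤ 2. For the lower bound, the 3 vertices {0, 2, 3} are pairwise adjacent, and any tree decomposition puts a clique entirely inside one bag — forcing width ≥ 2. Hence tw(G) = 2 exactly.

2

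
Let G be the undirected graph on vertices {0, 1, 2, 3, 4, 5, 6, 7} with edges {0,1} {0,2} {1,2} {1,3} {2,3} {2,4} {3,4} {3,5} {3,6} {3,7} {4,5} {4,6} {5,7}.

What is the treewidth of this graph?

2

A width-2 tree decomposition is:
Bags: B1 = {1, 2, 3}  B2 = {0, 1, 2}  B3 = {2, 3, 4}  B4 = {3, 4, 5}  B5 = {3, 5, 7}  B6 = {3, 4, 6}
Tree: B1–B2, B1–B3, B3–B4, B4–B5, B4–B6
Every bag has size at most 3, so the width is 3 − 1 = 2 and tw(G) ≤ 2. On the other hand G contains the 3-clique {0, 1, 2}. A clique must lie in a single bag of any decomposition, so no decomposition can have width below 2. Combining the bounds, tw(G) = 2.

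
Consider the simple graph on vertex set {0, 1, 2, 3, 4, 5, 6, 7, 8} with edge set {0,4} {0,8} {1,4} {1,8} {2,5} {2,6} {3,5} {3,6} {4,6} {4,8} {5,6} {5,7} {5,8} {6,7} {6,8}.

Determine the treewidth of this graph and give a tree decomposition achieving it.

Treewidth 2.
One optimal decomposition is:
Bags: B1 = {5, 6, 8}  B2 = {4, 6, 8}  B3 = {0, 4, 8}  B4 = {5, 6, 7}  B5 = {1, 4, 8}  B6 = {2, 5, 6}  B7 = {3, 5, 6}
Tree: B1–B2, B2–B3, B1–B4, B3–B5, B1–B6, B6–B7

Every bag has size at most 3, so the width is 3 − 1 = 2 and tw(G) ≤ 2. On the other hand G contains the 3-clique {0, 4, 8}. A clique must lie in a single bag of any decomposition, so no decomposition can have width below 2. Hence tw(G) = 2 exactly.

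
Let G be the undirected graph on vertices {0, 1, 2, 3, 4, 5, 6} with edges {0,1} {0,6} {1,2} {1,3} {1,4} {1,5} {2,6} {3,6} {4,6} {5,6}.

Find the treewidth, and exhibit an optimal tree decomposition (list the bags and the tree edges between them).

The largest bag has 3 vertices, giving width 2; this decomposition certifies tw(G) ≤ 2. The edges 1–3–6–5–1 form a cycle, so G is not a tree and its treewidth is at least 2. Hence tw(G) = 2 exactly.

Treewidth 2.
One optimal decomposition is:
Bags: B1 = {1, 3, 6}  B2 = {1, 5, 6}  B3 = {1, 4, 6}  B4 = {1, 2, 6}  B5 = {0, 1, 6}
Tree: B1–B2, B2–B3, B3–B4, B4–B5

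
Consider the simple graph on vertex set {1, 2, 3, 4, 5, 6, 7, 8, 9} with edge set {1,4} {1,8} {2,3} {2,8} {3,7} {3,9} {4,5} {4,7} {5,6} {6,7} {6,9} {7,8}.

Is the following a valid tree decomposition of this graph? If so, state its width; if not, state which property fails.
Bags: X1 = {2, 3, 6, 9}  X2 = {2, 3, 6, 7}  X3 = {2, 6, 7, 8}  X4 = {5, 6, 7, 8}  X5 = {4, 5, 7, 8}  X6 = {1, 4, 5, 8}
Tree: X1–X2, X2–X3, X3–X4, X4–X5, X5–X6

Vertex coverage: the bags together contain {1, 2, 3, 4, 5, 6, 7, 8, 9}, the full vertex set. Edge coverage: each edge of G has both endpoints in at least one bag. Running intersection: for every vertex, the bags containing it form a connected subtree. All three properties hold, so this is a valid tree decomposition of width max|bag| − 1 = 3, and hence tw(G) ≤ 3.

Yes; width 3.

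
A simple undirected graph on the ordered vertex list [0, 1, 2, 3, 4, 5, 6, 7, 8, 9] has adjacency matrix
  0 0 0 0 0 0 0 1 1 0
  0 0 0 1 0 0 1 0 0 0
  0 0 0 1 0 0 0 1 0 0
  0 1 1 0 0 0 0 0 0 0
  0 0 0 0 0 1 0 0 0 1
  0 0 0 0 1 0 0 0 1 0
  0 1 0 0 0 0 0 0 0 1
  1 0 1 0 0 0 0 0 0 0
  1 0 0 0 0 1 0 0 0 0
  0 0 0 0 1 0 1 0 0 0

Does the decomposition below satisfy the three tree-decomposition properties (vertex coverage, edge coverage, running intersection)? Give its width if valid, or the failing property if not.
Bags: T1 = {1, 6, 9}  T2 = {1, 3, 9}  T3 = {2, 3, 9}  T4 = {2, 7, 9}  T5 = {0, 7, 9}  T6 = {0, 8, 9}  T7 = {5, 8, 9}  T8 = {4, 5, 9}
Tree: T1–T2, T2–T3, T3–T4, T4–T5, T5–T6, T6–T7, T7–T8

Checking the three conditions: (i) the bags cover all of {0, 1, 2, 3, 4, 5, 6, 7, 8, 9}; (ii) for each edge, some bag contains both endpoints; (iii) the bags containing any fixed vertex form a subtree. All hold, so the decomposition is valid with width 3 − 1 = 2.

Yes; width 2.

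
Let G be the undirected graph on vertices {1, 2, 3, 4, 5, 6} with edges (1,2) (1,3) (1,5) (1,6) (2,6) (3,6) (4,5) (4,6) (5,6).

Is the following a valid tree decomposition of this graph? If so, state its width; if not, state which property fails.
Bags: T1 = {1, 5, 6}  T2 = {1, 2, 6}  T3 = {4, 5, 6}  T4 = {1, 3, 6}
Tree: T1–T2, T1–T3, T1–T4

Yes; width 2.

Vertex coverage: the bags together contain {1, 2, 3, 4, 5, 6}, the full vertex set. Edge coverage: each edge of G has both endpoints in at least one bag. Running intersection: for every vertex, the bags containing it form a connected subtree. All three properties hold, so this is a valid tree decomposition of width max|bag| − 1 = 2, and hence tw(G) ≤ 2.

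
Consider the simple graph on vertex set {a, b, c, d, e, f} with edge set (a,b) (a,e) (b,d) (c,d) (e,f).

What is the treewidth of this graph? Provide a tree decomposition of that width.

The largest bag has 2 vertices, giving width 1; this decomposition certifies tw(G) ≤ 1. G has an edge, so its treewidth is at least 1. Therefore the treewidth is 1.

Treewidth 1.
Bags: B1 = {c, d}  B2 = {b, d}  B3 = {a, b}  B4 = {a, e}  B5 = {e, f}
Tree: B1–B2, B2–B3, B3–B4, B4–B5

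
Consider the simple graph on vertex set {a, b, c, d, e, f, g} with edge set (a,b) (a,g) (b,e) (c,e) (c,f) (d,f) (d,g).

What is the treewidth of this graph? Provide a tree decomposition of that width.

Every bag has size at most 3, so the width is 3 − 1 = 2 and tw(G) ≤ 2. For the lower bound, G contains the cycle c–f–d–g–a–b–e–c, so G is not a forest; only forests have treewidth ≤ 1, hence tw(G) ≥ 2. Combining the bounds, tw(G) = 2.

Treewidth 2.
One optimal decomposition is:
Bags: B1 = {c, d, f}  B2 = {c, d, g}  B3 = {a, c, g}  B4 = {a, b, c}  B5 = {b, c, e}
Tree: B1–B2, B2–B3, B3–B4, B4–B5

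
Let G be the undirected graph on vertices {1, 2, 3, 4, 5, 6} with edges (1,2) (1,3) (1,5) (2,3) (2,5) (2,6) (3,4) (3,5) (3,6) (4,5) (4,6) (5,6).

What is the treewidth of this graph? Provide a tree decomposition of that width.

Treewidth 3.
One such decomposition:
Bags: B1 = {2, 3, 5, 6}  B2 = {3, 4, 5, 6}  B3 = {1, 2, 3, 5}
Tree: B1–B2, B1–B3

Each bag holds 4 vertices, so the decomposition has width 3, which upper-bounds the treewidth. For the lower bound, the 4 vertices {1, 2, 3, 5} are pairwise adjacent, and any tree decomposition puts a clique entirely inside one bag — forcing width ≥ 3. Therefore the treewidth is 3.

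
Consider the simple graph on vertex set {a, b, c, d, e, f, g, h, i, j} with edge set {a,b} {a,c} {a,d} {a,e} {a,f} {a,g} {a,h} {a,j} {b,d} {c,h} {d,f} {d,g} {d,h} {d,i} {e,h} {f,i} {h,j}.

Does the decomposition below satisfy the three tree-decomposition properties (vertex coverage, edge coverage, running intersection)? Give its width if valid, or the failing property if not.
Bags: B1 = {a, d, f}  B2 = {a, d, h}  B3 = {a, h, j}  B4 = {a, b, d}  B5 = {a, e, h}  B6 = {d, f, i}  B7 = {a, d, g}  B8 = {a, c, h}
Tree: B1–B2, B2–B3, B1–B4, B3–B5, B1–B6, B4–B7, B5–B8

Checking the three conditions: (i) the bags cover all of {a, b, c, d, e, f, g, h, i, j}; (ii) for each edge, some bag contains both endpoints; (iii) the bags containing any fixed vertex form a subtree. All hold, so the decomposition is valid with width 3 − 1 = 2.

Yes; width 2.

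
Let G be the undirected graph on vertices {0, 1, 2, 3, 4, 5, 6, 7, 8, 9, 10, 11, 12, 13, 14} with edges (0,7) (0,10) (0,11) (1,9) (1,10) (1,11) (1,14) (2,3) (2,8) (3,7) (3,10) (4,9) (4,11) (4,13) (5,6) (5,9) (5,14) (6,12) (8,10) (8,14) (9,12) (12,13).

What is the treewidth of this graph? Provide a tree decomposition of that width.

Every bag has size at most 4, so the width is 4 − 1 = 3 and tw(G) ≤ 3. For the lower bound: the 4 vertex sets {6,12,13}, {5}, {9}, {1,4,11,14} are disjoint, each induces a connected subgraph, and every pair is joined by at least one edge of G. Contracting each set to a single vertex therefore yields K_{4} as a minor, and since treewidth is minor-monotone, tw(G) ≥ tw(K_{4}) = 3. The upper and lower bounds meet at 3, so that is the treewidth.

Treewidth 3.
One optimal decomposition is:
Bags: B1 = {5, 6, 12, 13}  B2 = {5, 9, 12, 13}  B3 = {4, 5, 9, 13}  B4 = {4, 5, 9, 14}  B5 = {1, 4, 9, 14}  B6 = {1, 4, 11, 14}  B7 = {1, 8, 11, 14}  B8 = {1, 8, 10, 11}  B9 = {0, 8, 10, 11}  B10 = {0, 2, 8, 10}  B11 = {0, 2, 3, 10}  B12 = {0, 2, 3, 7}
Tree: B1–B2, B2–B3, B3–B4, B4–B5, B5–B6, B6–B7, B7–B8, B8–B9, B9–B10, B10–B11, B11–B12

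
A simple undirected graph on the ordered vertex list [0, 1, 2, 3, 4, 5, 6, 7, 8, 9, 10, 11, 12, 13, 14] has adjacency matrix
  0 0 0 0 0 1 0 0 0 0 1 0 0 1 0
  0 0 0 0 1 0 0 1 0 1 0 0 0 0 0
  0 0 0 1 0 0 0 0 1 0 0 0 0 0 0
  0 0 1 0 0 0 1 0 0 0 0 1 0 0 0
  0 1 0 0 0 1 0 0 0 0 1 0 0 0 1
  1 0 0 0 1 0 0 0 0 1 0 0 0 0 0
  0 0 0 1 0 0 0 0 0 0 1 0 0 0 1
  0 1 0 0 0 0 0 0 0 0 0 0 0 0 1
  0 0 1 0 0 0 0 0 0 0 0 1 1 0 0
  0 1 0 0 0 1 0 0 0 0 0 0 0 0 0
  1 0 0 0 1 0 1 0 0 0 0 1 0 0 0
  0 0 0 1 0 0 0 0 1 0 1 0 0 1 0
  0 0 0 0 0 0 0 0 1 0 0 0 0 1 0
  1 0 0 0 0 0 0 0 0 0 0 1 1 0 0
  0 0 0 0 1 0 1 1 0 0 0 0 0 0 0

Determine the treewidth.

A width-3 tree decomposition is:
Bags: B1 = {1, 7, 9, 14}  B2 = {1, 4, 9, 14}  B3 = {4, 5, 9, 14}  B4 = {4, 5, 6, 14}  B5 = {4, 5, 6, 10}  B6 = {0, 5, 6, 10}  B7 = {0, 3, 6, 10}  B8 = {0, 3, 10, 11}  B9 = {0, 3, 11, 13}  B10 = {2, 3, 11, 13}  B11 = {2, 8, 11, 13}  B12 = {2, 8, 12, 13}
Tree: B1–B2, B2–B3, B3–B4, B4–B5, B5–B6, B6–B7, B7–B8, B8–B9, B9–B10, B10–B11, B11–B12
Each bag holds 4 vertices, so the decomposition has width 3, which upper-bounds the treewidth. For the lower bound: the 4 vertex sets {1,7,9}, {14}, {4}, {0,5,6,10} are disjoint, each induces a connected subgraph, and every pair is joined by at least one edge of G. Contracting each set to a single vertex therefore yields K_{4} as a minor, and since treewidth is minor-monotone, tw(G) ≥ tw(K_{4}) = 3. Hence tw(G) = 3 exactly.

3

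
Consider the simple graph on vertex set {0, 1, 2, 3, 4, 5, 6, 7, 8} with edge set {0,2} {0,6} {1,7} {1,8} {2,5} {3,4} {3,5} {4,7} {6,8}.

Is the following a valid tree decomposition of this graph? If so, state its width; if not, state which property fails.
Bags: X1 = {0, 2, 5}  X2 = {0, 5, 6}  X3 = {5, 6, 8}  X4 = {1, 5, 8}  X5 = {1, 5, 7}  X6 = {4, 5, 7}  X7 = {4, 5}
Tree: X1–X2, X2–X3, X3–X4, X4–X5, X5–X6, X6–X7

A tree decomposition must satisfy three properties: every vertex lies in some bag; for every edge, both endpoints lie together in some bag; and for every vertex, the bags containing it form a connected subtree. Here vertex 3 appears in no bag, so the decomposition is invalid.

No — vertex 3 appears in no bag.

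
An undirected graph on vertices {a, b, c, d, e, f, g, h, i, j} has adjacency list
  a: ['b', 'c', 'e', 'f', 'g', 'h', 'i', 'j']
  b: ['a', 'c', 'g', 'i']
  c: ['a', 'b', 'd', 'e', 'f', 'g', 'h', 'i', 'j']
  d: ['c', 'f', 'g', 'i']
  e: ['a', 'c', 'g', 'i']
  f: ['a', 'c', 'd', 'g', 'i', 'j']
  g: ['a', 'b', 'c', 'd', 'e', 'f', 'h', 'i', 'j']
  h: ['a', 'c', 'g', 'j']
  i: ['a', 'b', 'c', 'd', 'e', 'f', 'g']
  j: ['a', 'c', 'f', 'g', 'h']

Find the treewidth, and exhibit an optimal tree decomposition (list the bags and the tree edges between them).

Each bag holds 5 vertices, so the decomposition has width 4, which upper-bounds the treewidth. On the other hand G contains the 5-clique {c, d, f, g, i}. A clique must lie in a single bag of any decomposition, so no decomposition can have width below 4. Hence tw(G) = 4 exactly.

Treewidth 4.
One optimal decomposition is:
Bags: B1 = {a, c, f, g, j}  B2 = {a, c, f, g, i}  B3 = {a, c, e, g, i}  B4 = {c, d, f, g, i}  B5 = {a, c, g, h, j}  B6 = {a, b, c, g, i}
Tree: B1–B2, B2–B3, B2–B4, B1–B5, B3–B6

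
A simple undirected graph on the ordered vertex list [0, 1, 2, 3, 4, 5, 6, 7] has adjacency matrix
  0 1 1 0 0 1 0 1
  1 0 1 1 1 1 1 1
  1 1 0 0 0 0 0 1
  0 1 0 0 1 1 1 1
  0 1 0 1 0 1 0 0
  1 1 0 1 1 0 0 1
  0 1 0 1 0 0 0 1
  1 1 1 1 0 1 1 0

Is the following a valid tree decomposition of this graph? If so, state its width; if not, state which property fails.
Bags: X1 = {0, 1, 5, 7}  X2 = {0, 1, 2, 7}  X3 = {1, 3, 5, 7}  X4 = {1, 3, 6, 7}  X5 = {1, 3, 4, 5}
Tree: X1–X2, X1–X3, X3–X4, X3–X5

Every vertex of G appears in some bag (union = {0, 1, 2, 3, 4, 5, 6, 7}); every edge is covered by a bag; and for each vertex v the set of bags containing v is connected in the bag tree. The decomposition is therefore valid. The largest bag has 4 vertices, so the width is 3.

Yes; width 3.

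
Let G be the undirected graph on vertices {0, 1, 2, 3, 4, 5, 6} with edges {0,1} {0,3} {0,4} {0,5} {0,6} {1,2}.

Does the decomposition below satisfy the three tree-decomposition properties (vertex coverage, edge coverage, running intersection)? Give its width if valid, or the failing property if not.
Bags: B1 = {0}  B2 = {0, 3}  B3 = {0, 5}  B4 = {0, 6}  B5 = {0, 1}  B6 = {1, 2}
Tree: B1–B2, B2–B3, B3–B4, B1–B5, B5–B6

A tree decomposition must satisfy three properties: every vertex lies in some bag; for every edge, both endpoints lie together in some bag; and for every vertex, the bags containing it form a connected subtree. Here vertex 4 appears in no bag, so the decomposition is invalid.

No — vertex 4 appears in no bag.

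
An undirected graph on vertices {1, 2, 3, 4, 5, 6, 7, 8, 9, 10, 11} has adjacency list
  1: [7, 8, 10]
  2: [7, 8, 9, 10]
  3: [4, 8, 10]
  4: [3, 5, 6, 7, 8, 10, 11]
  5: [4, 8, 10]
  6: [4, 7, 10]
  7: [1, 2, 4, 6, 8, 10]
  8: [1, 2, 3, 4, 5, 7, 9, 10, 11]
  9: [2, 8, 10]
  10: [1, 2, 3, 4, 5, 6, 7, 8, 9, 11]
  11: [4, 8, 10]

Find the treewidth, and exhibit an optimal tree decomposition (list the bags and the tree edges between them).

Treewidth 3.
One optimal decomposition is:
Bags: B1 = {2, 7, 8, 10}  B2 = {2, 8, 9, 10}  B3 = {4, 7, 8, 10}  B4 = {4, 6, 7, 10}  B5 = {4, 5, 8, 10}  B6 = {1, 7, 8, 10}  B7 = {3, 4, 8, 10}  B8 = {4, 8, 10, 11}
Tree: B1–B2, B1–B3, B3–B4, B3–B5, B1–B6, B3–B7, B7–B8

The largest bag has 4 vertices, giving width 3; this decomposition certifies tw(G) ≤ 3. For the lower bound, the 4 vertices {1, 7, 8, 10} are pairwise adjacent, and any tree decomposition puts a clique entirely inside one bag — forcing width ≥ 3. Combining the bounds, tw(G) = 3.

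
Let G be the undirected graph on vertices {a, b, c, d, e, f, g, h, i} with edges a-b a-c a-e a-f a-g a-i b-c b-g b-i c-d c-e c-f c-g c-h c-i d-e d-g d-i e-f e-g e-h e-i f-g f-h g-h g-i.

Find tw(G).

A width-4 tree decomposition is:
Bags: B1 = {a, c, e, f, g}  B2 = {c, e, f, g, h}  B3 = {a, c, e, g, i}  B4 = {a, b, c, g, i}  B5 = {c, d, e, g, i}
Tree: B1–B2, B1–B3, B3–B4, B3–B5
Every bag has size at most 5, so the width is 5 − 1 = 4 and tw(G) ≤ 4. Conversely, {c, d, e, g, i} is a clique of size 5, and the vertices of any clique must share a bag in every tree decomposition; so some bag has ≥ 5 vertices and tw(G) ≥ 4. The upper and lower bounds meet at 4, so that is the treewidth.

4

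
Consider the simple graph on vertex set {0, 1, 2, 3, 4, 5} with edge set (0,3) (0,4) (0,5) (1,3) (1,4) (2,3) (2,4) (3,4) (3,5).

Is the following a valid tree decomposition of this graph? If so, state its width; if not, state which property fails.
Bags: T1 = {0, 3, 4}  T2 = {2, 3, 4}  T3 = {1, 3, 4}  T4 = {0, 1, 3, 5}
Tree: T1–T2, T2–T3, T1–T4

A tree decomposition must satisfy three properties: every vertex lies in some bag; for every edge, both endpoints lie together in some bag; and for every vertex, the bags containing it form a connected subtree. Here bags containing vertex 1 are not connected in the tree, so the decomposition is invalid.

No — bags containing vertex 1 are not connected in the tree.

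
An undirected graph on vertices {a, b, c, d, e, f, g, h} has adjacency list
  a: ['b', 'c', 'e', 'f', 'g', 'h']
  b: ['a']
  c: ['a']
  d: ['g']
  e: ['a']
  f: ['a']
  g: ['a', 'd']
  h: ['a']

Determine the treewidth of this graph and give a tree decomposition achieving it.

The largest bag has 2 vertices, giving width 1; this decomposition certifies tw(G) ≤ 1. Since G has at least one edge (e.g. a–c), it is not an edgeless graph, so tw(G) ≥ 1. Combining the bounds, tw(G) = 1.

Treewidth 1.
One such decomposition:
Bags: B1 = {a, c}  B2 = {a, e}  B3 = {a, g}  B4 = {a, f}  B5 = {a, h}  B6 = {d, g}  B7 = {a, b}
Tree: B1–B2, B2–B3, B3–B4, B2–B5, B3–B6, B1–B7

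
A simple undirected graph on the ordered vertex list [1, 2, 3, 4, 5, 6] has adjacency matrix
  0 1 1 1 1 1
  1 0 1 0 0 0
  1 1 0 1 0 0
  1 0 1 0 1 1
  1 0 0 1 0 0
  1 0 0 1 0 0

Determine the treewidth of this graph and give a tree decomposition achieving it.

Every bag has size at most 3, so the width is 3 − 1 = 2 and tw(G) ≤ 2. For the lower bound, the 3 vertices {1, 2, 3} are pairwise adjacent, and any tree decomposition puts a clique entirely inside one bag — forcing width ≥ 2. Therefore the treewidth is 2.

Treewidth 2.
Bags: B1 = {1, 3, 4}  B2 = {1, 2, 3}  B3 = {1, 4, 5}  B4 = {1, 4, 6}
Tree: B1–B2, B1–B3, B3–B4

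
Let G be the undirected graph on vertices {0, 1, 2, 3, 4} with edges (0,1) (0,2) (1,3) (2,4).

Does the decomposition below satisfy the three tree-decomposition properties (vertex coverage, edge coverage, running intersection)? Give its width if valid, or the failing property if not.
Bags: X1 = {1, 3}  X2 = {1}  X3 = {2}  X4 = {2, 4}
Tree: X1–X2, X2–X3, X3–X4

A tree decomposition must satisfy three properties: every vertex lies in some bag; for every edge, both endpoints lie together in some bag; and for every vertex, the bags containing it form a connected subtree. Here vertex 0 appears in no bag, so the decomposition is invalid.

No — vertex 0 appears in no bag.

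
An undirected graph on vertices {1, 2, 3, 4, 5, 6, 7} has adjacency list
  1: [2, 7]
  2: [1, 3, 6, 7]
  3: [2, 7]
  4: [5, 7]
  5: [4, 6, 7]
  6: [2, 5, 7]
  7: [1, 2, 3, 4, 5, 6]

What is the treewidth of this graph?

2

A width-2 tree decomposition is:
Bags: B1 = {4, 5, 7}  B2 = {5, 6, 7}  B3 = {2, 6, 7}  B4 = {2, 3, 7}  B5 = {1, 2, 7}
Tree: B1–B2, B2–B3, B3–B4, B4–B5
Every bag has size at most 3, so the width is 3 − 1 = 2 and tw(G) ≤ 2. For the lower bound, the 3 vertices {1, 2, 7} are pairwise adjacent, and any tree decomposition puts a clique entirely inside one bag — forcing width ≥ 2. Combining the bounds, tw(G) = 2.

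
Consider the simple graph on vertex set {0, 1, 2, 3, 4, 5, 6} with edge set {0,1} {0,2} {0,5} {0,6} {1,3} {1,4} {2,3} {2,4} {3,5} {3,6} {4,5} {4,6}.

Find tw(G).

3

A width-3 tree decomposition is:
Bags: B1 = {0, 2, 3, 4}  B2 = {0, 3, 4, 5}  B3 = {0, 1, 3, 4}  B4 = {0, 3, 4, 6}
Tree: B1–B2, B2–B3, B3–B4
Each bag holds 4 vertices, so the decomposition has width 3, which upper-bounds the treewidth. For the lower bound: the 4 vertex sets {2,3}, {0,5}, {4}, {1} are disjoint, each induces a connected subgraph, and every pair is joined by at least one edge of G. Contracting each set to a single vertex therefore yields K_{4} as a minor, and since treewidth is minor-monotone, tw(G) ≥ tw(K_{4}) = 3. The upper and lower bounds meet at 3, so that is the treewidth.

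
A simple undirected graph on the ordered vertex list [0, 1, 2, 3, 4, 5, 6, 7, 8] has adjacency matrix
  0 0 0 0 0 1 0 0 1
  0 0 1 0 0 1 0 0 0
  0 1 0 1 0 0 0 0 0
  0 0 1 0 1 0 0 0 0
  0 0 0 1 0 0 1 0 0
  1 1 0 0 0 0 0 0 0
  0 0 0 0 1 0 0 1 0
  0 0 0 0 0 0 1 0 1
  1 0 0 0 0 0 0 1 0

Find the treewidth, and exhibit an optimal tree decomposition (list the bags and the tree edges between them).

Each bag holds 3 vertices, so the decomposition has width 2, which upper-bounds the treewidth. Since 5–1–2–3–4–6–7–8–0–5 is a cycle in G, G is not acyclic. Forests are exactly the graphs of treewidth ≤ 1, so tw(G) ≥ 2. Hence tw(G) = 2 exactly.

Treewidth 2.
One such decomposition:
Bags: B1 = {1, 2, 5}  B2 = {2, 3, 5}  B3 = {3, 4, 5}  B4 = {4, 5, 6}  B5 = {5, 6, 7}  B6 = {5, 7, 8}  B7 = {0, 5, 8}
Tree: B1–B2, B2–B3, B3–B4, B4–B5, B5–B6, B6–B7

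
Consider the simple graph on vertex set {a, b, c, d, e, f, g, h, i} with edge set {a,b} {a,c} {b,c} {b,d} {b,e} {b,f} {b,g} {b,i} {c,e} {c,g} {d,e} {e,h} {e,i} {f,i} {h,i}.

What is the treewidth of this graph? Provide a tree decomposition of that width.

Each bag holds 3 vertices, so the decomposition has width 2, which upper-bounds the treewidth. On the other hand G contains the 3-clique {e, h, i}. A clique must lie in a single bag of any decomposition, so no decomposition can have width below 2. Hence tw(G) = 2 exactly.

Treewidth 2.
Bags: B1 = {b, c, e}  B2 = {b, c, g}  B3 = {b, e, i}  B4 = {e, h, i}  B5 = {a, b, c}  B6 = {b, d, e}  B7 = {b, f, i}
Tree: B1–B2, B1–B3, B3–B4, B2–B5, B1–B6, B3–B7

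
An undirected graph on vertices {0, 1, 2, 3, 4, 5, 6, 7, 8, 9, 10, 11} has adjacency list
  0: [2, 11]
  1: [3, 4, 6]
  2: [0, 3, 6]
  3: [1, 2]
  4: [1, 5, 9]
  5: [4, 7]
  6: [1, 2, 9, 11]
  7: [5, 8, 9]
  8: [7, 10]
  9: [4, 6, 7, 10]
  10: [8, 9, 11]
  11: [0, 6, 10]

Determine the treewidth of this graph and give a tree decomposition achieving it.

Treewidth 3.
Bags: B1 = {0, 1, 2, 3}  B2 = {0, 1, 2, 6}  B3 = {0, 1, 6, 11}  B4 = {1, 4, 6, 11}  B5 = {4, 6, 9, 11}  B6 = {4, 9, 10, 11}  B7 = {4, 5, 9, 10}  B8 = {5, 7, 9, 10}  B9 = {5, 7, 8, 10}
Tree: B1–B2, B2–B3, B3–B4, B4–B5, B5–B6, B6–B7, B7–B8, B8–B9

The largest bag has 4 vertices, giving width 3; this decomposition certifies tw(G) ≤ 3. For the lower bound: the 4 vertex sets {0,2,3}, {1}, {6}, {4,9,10,11} are disjoint, each induces a connected subgraph, and every pair is joined by at least one edge of G. Contracting each set to a single vertex therefore yields K_{4} as a minor, and since treewidth is minor-monotone, tw(G) ≥ tw(K_{4}) = 3. Therefore the treewidth is 3.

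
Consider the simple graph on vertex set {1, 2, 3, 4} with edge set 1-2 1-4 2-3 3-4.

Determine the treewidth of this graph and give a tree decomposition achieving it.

Treewidth 2.
One optimal decomposition is:
Bags: B1 = {1, 2, 4}  B2 = {2, 3, 4}
Tree: B1–B2

The largest bag has 3 vertices, giving width 2; this decomposition certifies tw(G) ≤ 2. Since 2–1–4–3–2 is a cycle in G, G is not acyclic. Forests are exactly the graphs of treewidth ≤ 1, so tw(G) ≥ 2. The upper and lower bounds meet at 2, so that is the treewidth.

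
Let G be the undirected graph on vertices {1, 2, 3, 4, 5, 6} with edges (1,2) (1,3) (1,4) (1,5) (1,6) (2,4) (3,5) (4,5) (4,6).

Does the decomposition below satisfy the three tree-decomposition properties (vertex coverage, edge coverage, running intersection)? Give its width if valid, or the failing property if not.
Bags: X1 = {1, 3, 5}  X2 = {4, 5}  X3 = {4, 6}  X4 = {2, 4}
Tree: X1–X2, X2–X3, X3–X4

No — edge (1,4) lies in no bag.

A tree decomposition must satisfy three properties: every vertex lies in some bag; for every edge, both endpoints lie together in some bag; and for every vertex, the bags containing it form a connected subtree. Here edge (1,4) lies in no bag, so the decomposition is invalid.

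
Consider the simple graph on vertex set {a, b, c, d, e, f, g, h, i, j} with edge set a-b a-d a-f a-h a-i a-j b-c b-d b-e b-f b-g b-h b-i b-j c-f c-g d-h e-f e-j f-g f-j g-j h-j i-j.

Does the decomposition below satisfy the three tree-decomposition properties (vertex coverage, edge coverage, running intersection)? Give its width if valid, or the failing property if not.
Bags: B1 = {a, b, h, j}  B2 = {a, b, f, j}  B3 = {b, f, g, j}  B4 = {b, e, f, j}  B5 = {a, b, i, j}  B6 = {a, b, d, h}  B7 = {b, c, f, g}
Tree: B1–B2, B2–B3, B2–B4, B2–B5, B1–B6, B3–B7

Every vertex of G appears in some bag (union = {a, b, c, d, e, f, g, h, i, j}); every edge is covered by a bag; and for each vertex v the set of bags containing v is connected in the bag tree. The decomposition is therefore valid. The largest bag has 4 vertices, so the width is 3.

Yes; width 3.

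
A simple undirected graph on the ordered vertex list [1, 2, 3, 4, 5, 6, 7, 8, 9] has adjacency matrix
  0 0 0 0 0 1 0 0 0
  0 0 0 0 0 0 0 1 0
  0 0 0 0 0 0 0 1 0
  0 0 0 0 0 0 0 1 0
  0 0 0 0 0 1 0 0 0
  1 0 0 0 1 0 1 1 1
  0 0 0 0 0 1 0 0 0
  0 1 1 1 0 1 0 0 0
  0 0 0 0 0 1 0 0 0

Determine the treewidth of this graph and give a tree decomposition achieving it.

The largest bag has 2 vertices, giving width 1; this decomposition certifies tw(G) ≤ 1. Any graph with an edge has treewidth ≥ 1, and G has the edge 1–6. Hence tw(G) = 1 exactly.

Treewidth 1.
Bags: B1 = {1, 6}  B2 = {6, 8}  B3 = {5, 6}  B4 = {2, 8}  B5 = {6, 7}  B6 = {4, 8}  B7 = {6, 9}  B8 = {3, 8}
Tree: B1–B2, B1–B3, B2–B4, B2–B5, B4–B6, B3–B7, B2–B8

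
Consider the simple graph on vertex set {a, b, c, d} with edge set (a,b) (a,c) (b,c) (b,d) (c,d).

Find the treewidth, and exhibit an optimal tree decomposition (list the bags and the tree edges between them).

The largest bag has 3 vertices, giving width 2; this decomposition certifies tw(G) ≤ 2. On the other hand G contains the 3-clique {b, c, d}. A clique must lie in a single bag of any decomposition, so no decomposition can have width below 2. Combining the bounds, tw(G) = 2.

Treewidth 2.
One optimal decomposition is:
Bags: B1 = {b, c, d}  B2 = {a, b, c}
Tree: B1–B2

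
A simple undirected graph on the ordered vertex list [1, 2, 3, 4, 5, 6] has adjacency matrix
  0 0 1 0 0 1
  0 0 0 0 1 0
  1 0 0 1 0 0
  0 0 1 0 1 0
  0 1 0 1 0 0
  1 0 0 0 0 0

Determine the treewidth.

1

A width-1 tree decomposition is:
Bags: B1 = {1, 6}  B2 = {1, 3}  B3 = {3, 4}  B4 = {4, 5}  B5 = {2, 5}
Tree: B1–B2, B2–B3, B3–B4, B4–B5
The largest bag has 2 vertices, giving width 1; this decomposition certifies tw(G) ≤ 1. Any graph with an edge has treewidth ≥ 1, and G has the edge 6–1. The upper and lower bounds meet at 1, so that is the treewidth.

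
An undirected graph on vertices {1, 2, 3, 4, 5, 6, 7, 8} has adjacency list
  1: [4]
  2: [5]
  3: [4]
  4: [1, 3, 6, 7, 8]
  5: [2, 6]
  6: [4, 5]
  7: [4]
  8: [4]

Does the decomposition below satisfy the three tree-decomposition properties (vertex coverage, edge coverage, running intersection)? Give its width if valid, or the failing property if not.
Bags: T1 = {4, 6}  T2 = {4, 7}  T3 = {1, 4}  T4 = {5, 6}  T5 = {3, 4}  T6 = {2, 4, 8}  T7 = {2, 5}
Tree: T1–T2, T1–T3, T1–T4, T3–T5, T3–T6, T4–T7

A tree decomposition must satisfy three properties: every vertex lies in some bag; for every edge, both endpoints lie together in some bag; and for every vertex, the bags containing it form a connected subtree. Here bags containing vertex 2 are not connected in the tree, so the decomposition is invalid.

No — bags containing vertex 2 are not connected in the tree.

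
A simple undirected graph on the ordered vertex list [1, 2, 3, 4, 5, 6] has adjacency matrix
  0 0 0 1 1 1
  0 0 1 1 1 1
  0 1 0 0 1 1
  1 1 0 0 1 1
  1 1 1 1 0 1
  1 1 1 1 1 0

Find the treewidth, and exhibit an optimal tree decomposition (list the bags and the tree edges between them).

Every bag has size at most 4, so the width is 4 − 1 = 3 and tw(G) ≤ 3. For the lower bound, the 4 vertices {1, 4, 5, 6} are pairwise adjacent, and any tree decomposition puts a clique entirely inside one bag — forcing width ≥ 3. Hence tw(G) = 3 exactly.

Treewidth 3.
One optimal decomposition is:
Bags: B1 = {1, 4, 5, 6}  B2 = {2, 4, 5, 6}  B3 = {2, 3, 5, 6}
Tree: B1–B2, B2–B3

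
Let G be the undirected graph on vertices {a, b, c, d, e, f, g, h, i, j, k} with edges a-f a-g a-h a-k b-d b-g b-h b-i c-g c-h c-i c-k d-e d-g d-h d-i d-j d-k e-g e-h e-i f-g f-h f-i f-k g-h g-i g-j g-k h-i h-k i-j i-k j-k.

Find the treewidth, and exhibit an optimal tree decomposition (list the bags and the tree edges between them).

Treewidth 4.
Bags: B1 = {d, g, h, i, k}  B2 = {f, g, h, i, k}  B3 = {a, f, g, h, k}  B4 = {d, e, g, h, i}  B5 = {d, g, i, j, k}  B6 = {c, g, h, i, k}  B7 = {b, d, g, h, i}
Tree: B1–B2, B2–B3, B1–B4, B1–B5, B1–B6, B4–B7

Each bag holds 5 vertices, so the decomposition has width 4, which upper-bounds the treewidth. Conversely, {d, g, i, j, k} is a clique of size 5, and the vertices of any clique must share a bag in every tree decomposition; so some bag has ≥ 5 vertices and tw(G) ≥ 4. The upper and lower bounds meet at 4, so that is the treewidth.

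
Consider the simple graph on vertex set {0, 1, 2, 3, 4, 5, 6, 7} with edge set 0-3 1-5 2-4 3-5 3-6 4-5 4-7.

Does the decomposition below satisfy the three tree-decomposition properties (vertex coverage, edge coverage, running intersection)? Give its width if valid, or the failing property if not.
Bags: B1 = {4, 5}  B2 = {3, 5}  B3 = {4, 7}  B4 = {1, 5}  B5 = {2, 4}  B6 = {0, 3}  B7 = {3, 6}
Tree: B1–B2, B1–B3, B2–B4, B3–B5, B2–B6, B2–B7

Yes; width 1.

Every vertex of G appears in some bag (union = {0, 1, 2, 3, 4, 5, 6, 7}); every edge is covered by a bag; and for each vertex v the set of bags containing v is connected in the bag tree. The decomposition is therefore valid. The largest bag has 2 vertices, so the width is 1.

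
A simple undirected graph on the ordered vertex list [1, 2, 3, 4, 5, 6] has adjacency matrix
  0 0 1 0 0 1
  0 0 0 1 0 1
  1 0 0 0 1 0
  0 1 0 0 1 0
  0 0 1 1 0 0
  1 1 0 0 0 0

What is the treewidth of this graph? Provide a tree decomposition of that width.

Treewidth 2.
One such decomposition:
Bags: B1 = {2, 4, 6}  B2 = {4, 5, 6}  B3 = {3, 5, 6}  B4 = {1, 3, 6}
Tree: B1–B2, B2–B3, B3–B4

The largest bag has 3 vertices, giving width 2; this decomposition certifies tw(G) ≤ 2. Since 6–2–4–5–3–1–6 is a cycle in G, G is not acyclic. Forests are exactly the graphs of treewidth ≤ 1, so tw(G) ≥ 2. Therefore the treewidth is 2.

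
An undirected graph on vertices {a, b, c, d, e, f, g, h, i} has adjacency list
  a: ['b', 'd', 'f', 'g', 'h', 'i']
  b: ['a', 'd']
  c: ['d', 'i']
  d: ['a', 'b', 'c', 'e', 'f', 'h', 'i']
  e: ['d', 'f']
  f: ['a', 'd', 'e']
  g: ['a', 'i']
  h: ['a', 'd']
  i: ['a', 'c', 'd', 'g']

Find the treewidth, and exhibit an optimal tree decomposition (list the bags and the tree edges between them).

Each bag holds 3 vertices, so the decomposition has width 2, which upper-bounds the treewidth. On the other hand G contains the 3-clique {d, e, f}. A clique must lie in a single bag of any decomposition, so no decomposition can have width below 2. Therefore the treewidth is 2.

Treewidth 2.
One such decomposition:
Bags: B1 = {a, d, i}  B2 = {a, d, f}  B3 = {a, b, d}  B4 = {a, d, h}  B5 = {c, d, i}  B6 = {a, g, i}  B7 = {d, e, f}
Tree: B1–B2, B2–B3, B2–B4, B1–B5, B1–B6, B2–B7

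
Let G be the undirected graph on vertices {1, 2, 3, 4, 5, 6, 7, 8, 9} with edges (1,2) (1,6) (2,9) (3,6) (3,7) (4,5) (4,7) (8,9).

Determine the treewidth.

1

A width-1 tree decomposition is:
Bags: B1 = {4, 5}  B2 = {4, 7}  B3 = {3, 7}  B4 = {3, 6}  B5 = {1, 6}  B6 = {1, 2}  B7 = {2, 9}  B8 = {8, 9}
Tree: B1–B2, B2–B3, B3–B4, B4–B5, B5–B6, B6–B7, B7–B8
The largest bag has 2 vertices, giving width 1; this decomposition certifies tw(G) ≤ 1. G has an edge, so its treewidth is at least 1. The upper and lower bounds meet at 1, so that is the treewidth.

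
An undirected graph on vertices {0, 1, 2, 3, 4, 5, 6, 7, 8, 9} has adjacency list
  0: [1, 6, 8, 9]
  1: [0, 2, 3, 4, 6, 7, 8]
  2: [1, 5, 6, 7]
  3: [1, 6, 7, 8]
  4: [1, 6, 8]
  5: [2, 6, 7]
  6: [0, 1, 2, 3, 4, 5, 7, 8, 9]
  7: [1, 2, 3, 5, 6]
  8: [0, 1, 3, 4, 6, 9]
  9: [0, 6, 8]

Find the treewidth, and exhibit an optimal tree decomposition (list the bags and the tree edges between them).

The largest bag has 4 vertices, giving width 3; this decomposition certifies tw(G) ≤ 3. For the lower bound, the 4 vertices {0, 1, 6, 8} are pairwise adjacent, and any tree decomposition puts a clique entirely inside one bag — forcing width ≥ 3. Hence tw(G) = 3 exactly.

Treewidth 3.
One optimal decomposition is:
Bags: B1 = {1, 2, 6, 7}  B2 = {1, 3, 6, 7}  B3 = {1, 3, 6, 8}  B4 = {2, 5, 6, 7}  B5 = {0, 1, 6, 8}  B6 = {1, 4, 6, 8}  B7 = {0, 6, 8, 9}
Tree: B1–B2, B2–B3, B1–B4, B3–B5, B5–B6, B5–B7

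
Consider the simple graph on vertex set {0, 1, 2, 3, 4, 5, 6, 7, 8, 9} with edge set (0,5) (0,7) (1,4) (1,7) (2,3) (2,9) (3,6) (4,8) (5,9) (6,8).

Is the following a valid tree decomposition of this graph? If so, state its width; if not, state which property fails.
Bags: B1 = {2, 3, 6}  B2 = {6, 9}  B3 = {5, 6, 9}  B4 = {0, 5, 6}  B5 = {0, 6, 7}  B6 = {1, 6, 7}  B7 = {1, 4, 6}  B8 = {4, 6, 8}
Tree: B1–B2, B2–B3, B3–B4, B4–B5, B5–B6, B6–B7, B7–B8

A tree decomposition must satisfy three properties: every vertex lies in some bag; for every edge, both endpoints lie together in some bag; and for every vertex, the bags containing it form a connected subtree. Here edge (2,9) lies in no bag, so the decomposition is invalid.

No — edge (2,9) lies in no bag.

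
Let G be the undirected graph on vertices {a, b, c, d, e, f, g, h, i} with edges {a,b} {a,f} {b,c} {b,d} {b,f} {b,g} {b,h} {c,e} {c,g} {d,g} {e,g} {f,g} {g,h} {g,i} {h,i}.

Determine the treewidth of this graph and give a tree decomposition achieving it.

The largest bag has 3 vertices, giving width 2; this decomposition certifies tw(G) ≤ 2. For the lower bound, the 3 vertices {c, e, g} are pairwise adjacent, and any tree decomposition puts a clique entirely inside one bag — forcing width ≥ 2. Hence tw(G) = 2 exactly.

Treewidth 2.
One optimal decomposition is:
Bags: B1 = {b, c, g}  B2 = {b, d, g}  B3 = {c, e, g}  B4 = {b, g, h}  B5 = {g, h, i}  B6 = {b, f, g}  B7 = {a, b, f}
Tree: B1–B2, B1–B3, B1–B4, B4–B5, B1–B6, B6–B7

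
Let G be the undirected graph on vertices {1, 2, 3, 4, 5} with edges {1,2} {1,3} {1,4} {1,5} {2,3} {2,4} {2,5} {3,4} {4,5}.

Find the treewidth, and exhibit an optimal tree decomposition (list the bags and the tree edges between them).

Each bag holds 4 vertices, so the decomposition has width 3, which upper-bounds the treewidth. Conversely, {1, 2, 3, 4} is a clique of size 4, and the vertices of any clique must share a bag in every tree decomposition; so some bag has ≥ 4 vertices and tw(G) ≥ 3. Therefore the treewidth is 3.

Treewidth 3.
One such decomposition:
Bags: B1 = {1, 2, 3, 4}  B2 = {1, 2, 4, 5}
Tree: B1–B2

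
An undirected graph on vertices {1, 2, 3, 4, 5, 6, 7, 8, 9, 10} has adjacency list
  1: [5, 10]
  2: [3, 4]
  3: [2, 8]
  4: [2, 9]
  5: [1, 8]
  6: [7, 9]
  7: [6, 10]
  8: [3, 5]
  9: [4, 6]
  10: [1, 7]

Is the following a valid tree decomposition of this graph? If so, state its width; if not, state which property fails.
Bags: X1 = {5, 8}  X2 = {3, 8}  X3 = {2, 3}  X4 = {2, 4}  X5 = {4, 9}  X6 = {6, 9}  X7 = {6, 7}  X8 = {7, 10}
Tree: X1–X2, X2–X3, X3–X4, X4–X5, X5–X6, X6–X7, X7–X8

A tree decomposition must satisfy three properties: every vertex lies in some bag; for every edge, both endpoints lie together in some bag; and for every vertex, the bags containing it form a connected subtree. Here vertex 1 appears in no bag, so the decomposition is invalid.

No — vertex 1 appears in no bag.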